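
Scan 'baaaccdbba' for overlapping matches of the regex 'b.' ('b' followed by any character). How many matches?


Pattern: b. means 'b' followed by any character.
Scanning 'baaaccdbba' position-by-position:
  Pos 0: window 'ba' -> MATCH
  Pos 1: window 'aa' -> no
  Pos 2: window 'aa' -> no
  Pos 3: window 'ac' -> no
  Pos 4: window 'cc' -> no
  Pos 5: window 'cd' -> no
  Pos 6: window 'db' -> no
  Pos 7: window 'bb' -> MATCH
  Pos 8: window 'ba' -> MATCH
  Pos 9: window 'a' -> no
Total matches: 3

3


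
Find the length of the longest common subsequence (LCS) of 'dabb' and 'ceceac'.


DP table for LCS of 'dabb' and 'ceceac':
       c  e  c  e  a  c
    0  0  0  0  0  0  0
  d 0  0  0  0  0  0  0
  a 0  0  0  0  0  1  1
  b 0  0  0  0  0  1  1
  b 0  0  0  0  0  1  1
LCS: 'a'
LCS length = 1

1


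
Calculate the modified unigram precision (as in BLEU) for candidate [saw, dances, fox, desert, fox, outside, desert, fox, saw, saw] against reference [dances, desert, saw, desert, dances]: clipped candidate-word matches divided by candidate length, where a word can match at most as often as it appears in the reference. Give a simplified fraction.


Reference word counts: {'dances': 2, 'desert': 2, 'saw': 1}
Checking each candidate word (with clipping):
  'saw' -> in reference (ref count 1, used 1/1) -> match (matches: 1)
  'dances' -> in reference (ref count 2, used 1/2) -> match (matches: 2)
  'fox' -> not in reference -> no match (matches: 2)
  'desert' -> in reference (ref count 2, used 1/2) -> match (matches: 3)
  'fox' -> not in reference -> no match (matches: 3)
  'outside' -> not in reference -> no match (matches: 3)
  'desert' -> in reference (ref count 2, used 2/2) -> match (matches: 4)
  'fox' -> not in reference -> no match (matches: 4)
  'saw' -> ref count 1 already used up (1/1) -> clipped, no match (matches: 4)
  'saw' -> ref count 1 already used up (1/1) -> clipped, no match (matches: 4)
Clipped matches: 4, Candidate length: 10
Precision = 4/10 = 2/5

2/5


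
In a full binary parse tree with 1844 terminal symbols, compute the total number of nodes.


Leaf nodes (terminals): 1844
Internal nodes = n - 1 = 1844 - 1 = 1843
Total = leaves + internal = 1844 + 1843 = 3687

3687


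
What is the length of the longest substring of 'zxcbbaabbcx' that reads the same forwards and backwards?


Scanning 'zxcbbaabbcx' for palindromic substrings.
Substring at positions 1-10: 'xcbbaabbcx'.
Check: reverse('xcbbaabbcx') = 'xcbbaabbcx' -> palindrome confirmed.
Neighbouring characters ('z' / '-') break symmetry, so it cannot extend further.
No longer palindromic substring exists; longest length = 10

10


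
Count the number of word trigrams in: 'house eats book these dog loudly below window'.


Word trigrams from [8] words:
  Trigram 1: (house eats book)
  Trigram 2: (eats book these)
  Trigram 3: (book these dog)
  Trigram 4: (these dog loudly)
  Trigram 5: (dog loudly below)
  Trigram 6: (loudly below window)
Total word trigrams: 8 - 2 = 6

6


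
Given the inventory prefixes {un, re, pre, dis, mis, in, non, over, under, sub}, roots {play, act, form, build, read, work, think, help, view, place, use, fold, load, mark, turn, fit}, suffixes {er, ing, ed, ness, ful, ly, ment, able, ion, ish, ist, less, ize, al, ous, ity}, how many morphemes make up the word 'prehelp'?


Segmenting 'prehelp' against the inventory:
  'pre' -> prefix (morpheme 1)
  'help' -> root (morpheme 2)
Total morphemes: 2

2


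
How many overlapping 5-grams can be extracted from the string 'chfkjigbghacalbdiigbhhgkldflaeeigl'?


String 'chfkjigbghacalbdiigbhhgkldflaeeigl' has length L = 34.
Number of overlapping n-grams = L - n + 1
Substituting: 34 - 5 + 1 = 30

30


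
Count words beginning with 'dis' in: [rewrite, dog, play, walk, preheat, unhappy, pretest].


Checking each word for prefix 'dis':
  'rewrite' -> no (count: 0)
  'dog' -> no (count: 0)
  'play' -> no (count: 0)
  'walk' -> no (count: 0)
  'preheat' -> no (count: 0)
  'unhappy' -> no (count: 0)
  'pretest' -> no (count: 0)
Total with prefix 'dis': 0

0


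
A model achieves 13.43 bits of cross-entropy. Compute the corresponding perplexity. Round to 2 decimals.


Perplexity formula: PP = 2^H
H = 13.43
PP = 2^13.43
Decompose: 2^13.43 = 2^13 * 2^0.43
2^13 = 8192, 2^0.43 ~ 1.3472336
PP ~ 8192 * 1.3472336 = 11036.5376512
Rounded to 2 decimals: 11036.54

11036.54


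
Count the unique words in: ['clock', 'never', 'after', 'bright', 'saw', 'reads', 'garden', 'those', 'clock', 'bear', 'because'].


Listing all tokens and tracking unique types:
  Token 1: 'clock' -> NEW (unique so far: 1)
  Token 2: 'never' -> NEW (unique so far: 2)
  Token 3: 'after' -> NEW (unique so far: 3)
  Token 4: 'bright' -> NEW (unique so far: 4)
  Token 5: 'saw' -> NEW (unique so far: 5)
  Token 6: 'reads' -> NEW (unique so far: 6)
  Token 7: 'garden' -> NEW (unique so far: 7)
  Token 8: 'those' -> NEW (unique so far: 8)
  Token 9: 'clock' -> duplicate (unique so far: 8)
  Token 10: 'bear' -> NEW (unique so far: 9)
  Token 11: 'because' -> NEW (unique so far: 10)
Unique types: ('after', 'bear', 'because', 'bright', 'clock', 'garden', 'never', 'reads', 'saw', 'those')
Vocabulary size: 10

10


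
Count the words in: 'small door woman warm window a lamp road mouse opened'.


Counting words by splitting on spaces:
  Word 1: 'small'
  Word 2: 'door'
  Word 3: 'woman'
  Word 4: 'warm'
  Word 5: 'window'
  Word 6: 'a'
  Word 7: 'lamp'
  Word 8: 'road'
  Word 9: 'mouse'
  Word 10: 'opened'
Total words: 10

10


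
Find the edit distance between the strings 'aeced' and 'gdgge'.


Building DP table for s1='aeced' (len 5) and s2='gdgge' (len 5):
       g  d  g  g  e
    0  1  2  3  4  5
  a 1  1  2  3  4  5
  e 2  2  2  3  4  4
  c 3  3  3  3  4  5
  e 4  4  4  4  4  4
  d 5  5  4  5  5  5
Edit distance = dp[5][5] = 5

5


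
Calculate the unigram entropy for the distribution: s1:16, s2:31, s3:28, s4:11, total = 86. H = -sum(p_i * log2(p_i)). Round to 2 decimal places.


Computing entropy H = -sum(p_i * log2(p_i)):
  s1: p = 16/86 = 0.1860, -p*log2(p) = 0.4514
  s2: p = 31/86 = 0.3605, -p*log2(p) = 0.5306
  s3: p = 28/86 = 0.3256, -p*log2(p) = 0.5271
  s4: p = 11/86 = 0.1279, -p*log2(p) = 0.3795
H = sum of terms = 1.8886
Rounded to 2 decimals: 1.89

1.89


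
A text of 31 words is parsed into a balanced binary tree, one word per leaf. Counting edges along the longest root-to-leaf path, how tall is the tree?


In a balanced binary tree with n leaves the deepest leaf is ceil(log2(n)) edges below the root.
log2(31) = 4.9542
ceil(4.9542) = 5
height (edges) = 5

5


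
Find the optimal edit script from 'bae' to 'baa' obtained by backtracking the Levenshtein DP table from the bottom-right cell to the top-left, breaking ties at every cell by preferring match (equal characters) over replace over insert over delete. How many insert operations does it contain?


Edit distance = 1. Backtracking from cell (3, 3) with preference match > replace > insert > delete,
then listing the resulting alignment 'bae' -> 'baa' left to right:
  Step 1: keep 'b'
  Step 2: keep 'a'
  Step 3: replace e->a
Total insertions: 0

0


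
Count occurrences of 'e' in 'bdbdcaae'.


Scanning 'bdbdcaae' for 'e':
  Position 7: 'e' -> MATCH (count: 1)
Total occurrences of 'e': 1

1


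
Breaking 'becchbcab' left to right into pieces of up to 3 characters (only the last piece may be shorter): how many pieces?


'becchbcab' has 9 characters.
Chunking with max size 3:
  Chunk 1: 'bec' (positions 0-2)
  Chunk 2: 'chb' (positions 3-5)
  Chunk 3: 'cab' (positions 6-8)
Total chunks: ceil(9 / 3) = 3

3


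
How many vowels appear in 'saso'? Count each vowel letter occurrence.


Scanning each character of 'saso':
  Position 1: 's' -> consonant (running count: 0)
  Position 2: 'a' -> vowel (running count: 1)
  Position 3: 's' -> consonant (running count: 1)
  Position 4: 'o' -> vowel (running count: 2)
Total vowels: 2

2


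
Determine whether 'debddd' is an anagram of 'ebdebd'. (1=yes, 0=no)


Sort characters of 'debddd': 'bdddde'
Sort characters of 'ebdebd': 'bbddee'
Sorted forms differ -> they are NOT anagrams
Result: 0

0


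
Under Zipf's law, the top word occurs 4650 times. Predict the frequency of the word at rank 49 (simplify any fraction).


Zipf's law: freq(rank) = f1 / rank
f1 = 4650, rank = 49
freq = 4650 / 49
GCD(4650, 49) = 1
Simplified: 4650/49

4650/49


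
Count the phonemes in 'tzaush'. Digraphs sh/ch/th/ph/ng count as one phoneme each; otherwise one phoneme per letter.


Parsing 'tzaush' greedily, digraphs first:
  't' -> consonant phoneme (phonemes so far: 1)
  'z' -> consonant phoneme (phonemes so far: 2)
  'a' -> vowel phoneme (phonemes so far: 3)
  'u' -> vowel phoneme (phonemes so far: 4)
  'sh' -> digraph (1 consonant phoneme) (phonemes so far: 5)
Total phonemes: 5

5


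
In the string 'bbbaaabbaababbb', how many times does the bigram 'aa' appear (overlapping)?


Scanning 'bbbaaabbaababbb' for bigram 'aa':
  Position 0: 'bb' -> no
  Position 1: 'bb' -> no
  Position 2: 'ba' -> no
  Position 3: 'aa' -> MATCH
  Position 4: 'aa' -> MATCH
  Position 5: 'ab' -> no
  Position 6: 'bb' -> no
  Position 7: 'ba' -> no
  Position 8: 'aa' -> MATCH
  Position 9: 'ab' -> no
  Position 10: 'ba' -> no
  Position 11: 'ab' -> no
  Position 12: 'bb' -> no
  Position 13: 'bb' -> no
Total matches: 3

3


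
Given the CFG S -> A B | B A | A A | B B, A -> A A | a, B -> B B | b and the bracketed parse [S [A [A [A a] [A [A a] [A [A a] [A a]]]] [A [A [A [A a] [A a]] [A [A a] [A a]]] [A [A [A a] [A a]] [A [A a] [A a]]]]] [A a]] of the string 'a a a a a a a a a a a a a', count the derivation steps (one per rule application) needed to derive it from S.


Every bracketed nonterminal node [X ...] in the tree is produced by exactly one rule application.
Reading the tree off as a leftmost derivation:
  Step 1: S  =>  A A   (applied S -> A A)
  Step 2: A A  =>  A A A   (applied A -> A A)
  Step 3: A A A  =>  A A A A   (applied A -> A A)
  Step 4: A A A A  =>  a A A A   (applied A -> a)
  Step 5: a A A A  =>  a A A A A   (applied A -> A A)
  Step 6: a A A A A  =>  a a A A A   (applied A -> a)
  Step 7: a a A A A  =>  a a A A A A   (applied A -> A A)
  Step 8: a a A A A A  =>  a a a A A A   (applied A -> a)
  Step 9: a a a A A A  =>  a a a a A A   (applied A -> a)
  Step 10: a a a a A A  =>  a a a a A A A   (applied A -> A A)
  Step 11: a a a a A A A  =>  a a a a A A A A   (applied A -> A A)
  Step 12: a a a a A A A A  =>  a a a a A A A A A   (applied A -> A A)
  Step 13: a a a a A A A A A  =>  a a a a a A A A A   (applied A -> a)
  Step 14: a a a a a A A A A  =>  a a a a a a A A A   (applied A -> a)
  Step 15: a a a a a a A A A  =>  a a a a a a A A A A   (applied A -> A A)
  Step 16: a a a a a a A A A A  =>  a a a a a a a A A A   (applied A -> a)
  Step 17: a a a a a a a A A A  =>  a a a a a a a a A A   (applied A -> a)
  Step 18: a a a a a a a a A A  =>  a a a a a a a a A A A   (applied A -> A A)
  Step 19: a a a a a a a a A A A  =>  a a a a a a a a A A A A   (applied A -> A A)
  Step 20: a a a a a a a a A A A A  =>  a a a a a a a a a A A A   (applied A -> a)
  Step 21: a a a a a a a a a A A A  =>  a a a a a a a a a a A A   (applied A -> a)
  Step 22: a a a a a a a a a a A A  =>  a a a a a a a a a a A A A   (applied A -> A A)
  Step 23: a a a a a a a a a a A A A  =>  a a a a a a a a a a a A A   (applied A -> a)
  Step 24: a a a a a a a a a a a A A  =>  a a a a a a a a a a a a A   (applied A -> a)
  Step 25: a a a a a a a a a a a a A  =>  a a a a a a a a a a a a a   (applied A -> a)
Final yield: a a a a a a a a a a a a a
Total rewrite steps: 25

25


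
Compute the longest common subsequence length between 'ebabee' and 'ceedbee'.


DP table for LCS of 'ebabee' and 'ceedbee':
       c  e  e  d  b  e  e
    0  0  0  0  0  0  0  0
  e 0  0  1  1  1  1  1  1
  b 0  0  1  1  1  2  2  2
  a 0  0  1  1  1  2  2  2
  b 0  0  1  1  1  2  2  2
  e 0  0  1  2  2  2  3  3
  e 0  0  1  2  2  2  3  4
LCS: 'ebee'
LCS length = 4

4


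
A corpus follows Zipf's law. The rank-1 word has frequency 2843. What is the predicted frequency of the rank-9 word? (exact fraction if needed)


Zipf's law: freq(rank) = f1 / rank
f1 = 2843, rank = 9
freq = 2843 / 9
GCD(2843, 9) = 1
Simplified: 2843/9

2843/9


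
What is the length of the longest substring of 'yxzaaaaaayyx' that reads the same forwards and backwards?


Scanning 'yxzaaaaaayyx' for palindromic substrings.
Substring at positions 3-8: 'aaaaaa'.
Check: reverse('aaaaaa') = 'aaaaaa' -> palindrome confirmed.
Neighbouring characters ('z' / 'y') break symmetry, so it cannot extend further.
No longer palindromic substring exists; longest length = 6

6


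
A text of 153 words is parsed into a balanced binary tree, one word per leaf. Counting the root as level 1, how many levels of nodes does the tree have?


In a balanced binary tree with n leaves the deepest leaf is ceil(log2(n)) edges below the root,
so counting node levels inclusive of root and leaves gives ceil(log2(n)) + 1 levels.
log2(153) = 7.2574
ceil(7.2574) = 8
levels = 8 + 1 = 9

9


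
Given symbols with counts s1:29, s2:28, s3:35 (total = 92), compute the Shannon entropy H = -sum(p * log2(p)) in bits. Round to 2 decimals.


Computing entropy H = -sum(p_i * log2(p_i)):
  s1: p = 29/92 = 0.3152, -p*log2(p) = 0.5250
  s2: p = 28/92 = 0.3043, -p*log2(p) = 0.5223
  s3: p = 35/92 = 0.3804, -p*log2(p) = 0.5304
H = sum of terms = 1.5777
Rounded to 2 decimals: 1.58

1.58


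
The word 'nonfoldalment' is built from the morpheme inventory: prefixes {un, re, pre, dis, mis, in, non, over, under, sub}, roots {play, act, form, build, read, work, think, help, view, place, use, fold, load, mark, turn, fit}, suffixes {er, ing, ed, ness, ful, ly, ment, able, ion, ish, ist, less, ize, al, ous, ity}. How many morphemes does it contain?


Segmenting 'nonfoldalment' against the inventory:
  'non' -> prefix (morpheme 1)
  'fold' -> root (morpheme 2)
  'al' -> suffix (morpheme 3)
  'ment' -> suffix (morpheme 4)
Total morphemes: 4

4


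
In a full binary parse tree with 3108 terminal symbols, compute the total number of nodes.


Leaf nodes (terminals): 3108
Internal nodes = n - 1 = 3108 - 1 = 3107
Total = leaves + internal = 3108 + 3107 = 6215

6215


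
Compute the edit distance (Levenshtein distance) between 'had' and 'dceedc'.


Building DP table for s1='had' (len 3) and s2='dceedc' (len 6):
       d  c  e  e  d  c
    0  1  2  3  4  5  6
  h 1  1  2  3  4  5  6
  a 2  2  2  3  4  5  6
  d 3  2  3  3  4  4  5
Edit distance = dp[3][6] = 5

5


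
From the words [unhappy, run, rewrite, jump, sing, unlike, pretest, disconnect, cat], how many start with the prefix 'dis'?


Checking each word for prefix 'dis':
  'unhappy' -> no (count: 0)
  'run' -> no (count: 0)
  'rewrite' -> no (count: 0)
  'jump' -> no (count: 0)
  'sing' -> no (count: 0)
  'unlike' -> no (count: 0)
  'pretest' -> no (count: 0)
  'disconnect' -> YES, starts with 'dis' (count: 1)
  'cat' -> no (count: 1)
Total with prefix 'dis': 1

1


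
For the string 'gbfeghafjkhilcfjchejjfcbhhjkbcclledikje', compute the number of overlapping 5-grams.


String 'gbfeghafjkhilcfjchejjfcbhhjkbcclledikje' has length L = 39.
Number of overlapping n-grams = L - n + 1
Substituting: 39 - 5 + 1 = 35

35


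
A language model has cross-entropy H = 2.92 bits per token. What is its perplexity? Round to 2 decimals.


Perplexity formula: PP = 2^H
H = 2.92
PP = 2^2.92
Decompose: 2^2.92 = 2^2 * 2^0.92
2^2 = 4, 2^0.92 ~ 1.8921153
PP ~ 4 * 1.8921153 = 7.5684612
Rounded to 2 decimals: 7.57

7.57


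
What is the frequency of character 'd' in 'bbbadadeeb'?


Scanning 'bbbadadeeb' for 'd':
  Position 4: 'd' -> MATCH (count: 1)
  Position 6: 'd' -> MATCH (count: 2)
Total occurrences of 'd': 2

2


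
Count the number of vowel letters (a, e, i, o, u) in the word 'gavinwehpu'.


Scanning each character of 'gavinwehpu':
  Position 1: 'g' -> consonant (running count: 0)
  Position 2: 'a' -> vowel (running count: 1)
  Position 3: 'v' -> consonant (running count: 1)
  Position 4: 'i' -> vowel (running count: 2)
  Position 5: 'n' -> consonant (running count: 2)
  Position 6: 'w' -> consonant (running count: 2)
  Position 7: 'e' -> vowel (running count: 3)
  Position 8: 'h' -> consonant (running count: 3)
  Position 9: 'p' -> consonant (running count: 3)
  Position 10: 'u' -> vowel (running count: 4)
Total vowels: 4

4


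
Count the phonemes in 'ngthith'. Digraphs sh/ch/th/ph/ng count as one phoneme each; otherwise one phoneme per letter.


Parsing 'ngthith' greedily, digraphs first:
  'ng' -> digraph (1 consonant phoneme) (phonemes so far: 1)
  'th' -> digraph (1 consonant phoneme) (phonemes so far: 2)
  'i' -> vowel phoneme (phonemes so far: 3)
  'th' -> digraph (1 consonant phoneme) (phonemes so far: 4)
Total phonemes: 4

4


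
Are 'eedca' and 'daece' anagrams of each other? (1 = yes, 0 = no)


Sort characters of 'eedca': 'acdee'
Sort characters of 'daece': 'acdee'
Sorted forms match -> they ARE anagrams
Result: 1

1


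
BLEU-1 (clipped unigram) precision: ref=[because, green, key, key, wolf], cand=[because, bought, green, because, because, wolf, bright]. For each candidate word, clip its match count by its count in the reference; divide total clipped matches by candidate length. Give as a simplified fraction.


Reference word counts: {'because': 1, 'green': 1, 'key': 2, 'wolf': 1}
Checking each candidate word (with clipping):
  'because' -> in reference (ref count 1, used 1/1) -> match (matches: 1)
  'bought' -> not in reference -> no match (matches: 1)
  'green' -> in reference (ref count 1, used 1/1) -> match (matches: 2)
  'because' -> ref count 1 already used up (1/1) -> clipped, no match (matches: 2)
  'because' -> ref count 1 already used up (1/1) -> clipped, no match (matches: 2)
  'wolf' -> in reference (ref count 1, used 1/1) -> match (matches: 3)
  'bright' -> not in reference -> no match (matches: 3)
Clipped matches: 3, Candidate length: 7
Precision = 3/7

3/7


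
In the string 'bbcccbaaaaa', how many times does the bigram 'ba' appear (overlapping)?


Scanning 'bbcccbaaaaa' for bigram 'ba':
  Position 0: 'bb' -> no
  Position 1: 'bc' -> no
  Position 2: 'cc' -> no
  Position 3: 'cc' -> no
  Position 4: 'cb' -> no
  Position 5: 'ba' -> MATCH
  Position 6: 'aa' -> no
  Position 7: 'aa' -> no
  Position 8: 'aa' -> no
  Position 9: 'aa' -> no
Total matches: 1

1


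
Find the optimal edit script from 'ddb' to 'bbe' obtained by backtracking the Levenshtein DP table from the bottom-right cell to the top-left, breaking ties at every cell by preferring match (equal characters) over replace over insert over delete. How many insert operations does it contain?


Edit distance = 3. Backtracking from cell (3, 3) with preference match > replace > insert > delete,
then listing the resulting alignment 'ddb' -> 'bbe' left to right:
  Step 1: replace d->b
  Step 2: replace d->b
  Step 3: replace b->e
Total insertions: 0

0


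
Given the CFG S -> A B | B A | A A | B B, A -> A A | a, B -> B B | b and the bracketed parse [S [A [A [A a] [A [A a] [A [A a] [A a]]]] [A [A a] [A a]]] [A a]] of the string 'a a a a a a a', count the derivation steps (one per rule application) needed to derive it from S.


Every bracketed nonterminal node [X ...] in the tree is produced by exactly one rule application.
Reading the tree off as a leftmost derivation:
  Step 1: S  =>  A A   (applied S -> A A)
  Step 2: A A  =>  A A A   (applied A -> A A)
  Step 3: A A A  =>  A A A A   (applied A -> A A)
  Step 4: A A A A  =>  a A A A   (applied A -> a)
  Step 5: a A A A  =>  a A A A A   (applied A -> A A)
  Step 6: a A A A A  =>  a a A A A   (applied A -> a)
  Step 7: a a A A A  =>  a a A A A A   (applied A -> A A)
  Step 8: a a A A A A  =>  a a a A A A   (applied A -> a)
  Step 9: a a a A A A  =>  a a a a A A   (applied A -> a)
  Step 10: a a a a A A  =>  a a a a A A A   (applied A -> A A)
  Step 11: a a a a A A A  =>  a a a a a A A   (applied A -> a)
  Step 12: a a a a a A A  =>  a a a a a a A   (applied A -> a)
  Step 13: a a a a a a A  =>  a a a a a a a   (applied A -> a)
Final yield: a a a a a a a
Total rewrite steps: 13

13


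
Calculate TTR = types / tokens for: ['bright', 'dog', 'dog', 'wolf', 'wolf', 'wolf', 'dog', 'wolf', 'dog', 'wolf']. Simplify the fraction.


Tokens: 10
Unique types: ('bright', 'dog', 'wolf') = 3
TTR = 3/10
Already in lowest terms.

3/10


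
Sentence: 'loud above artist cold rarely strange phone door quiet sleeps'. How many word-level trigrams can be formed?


Word trigrams from [10] words:
  Trigram 1: (loud above artist)
  Trigram 2: (above artist cold)
  Trigram 3: (artist cold rarely)
  Trigram 4: (cold rarely strange)
  Trigram 5: (rarely strange phone)
  Trigram 6: (strange phone door)
  Trigram 7: (phone door quiet)
  Trigram 8: (door quiet sleeps)
Total word trigrams: 10 - 2 = 8

8


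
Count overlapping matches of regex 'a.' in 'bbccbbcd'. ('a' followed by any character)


Pattern: a. means 'a' followed by any character.
Scanning 'bbccbbcd' position-by-position:
  Pos 0: window 'bb' -> no
  Pos 1: window 'bc' -> no
  Pos 2: window 'cc' -> no
  Pos 3: window 'cb' -> no
  Pos 4: window 'bb' -> no
  Pos 5: window 'bc' -> no
  Pos 6: window 'cd' -> no
  Pos 7: window 'd' -> no
Total matches: 0

0


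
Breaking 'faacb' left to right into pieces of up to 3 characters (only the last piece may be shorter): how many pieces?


'faacb' has 5 characters.
Chunking with max size 3:
  Chunk 1: 'faa' (positions 0-2)
  Chunk 2: 'cb' (positions 3-4)
Total chunks: ceil(5 / 3) = 2

2


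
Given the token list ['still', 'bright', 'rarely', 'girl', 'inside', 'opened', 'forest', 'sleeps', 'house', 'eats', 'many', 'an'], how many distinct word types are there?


Listing all tokens and tracking unique types:
  Token 1: 'still' -> NEW (unique so far: 1)
  Token 2: 'bright' -> NEW (unique so far: 2)
  Token 3: 'rarely' -> NEW (unique so far: 3)
  Token 4: 'girl' -> NEW (unique so far: 4)
  Token 5: 'inside' -> NEW (unique so far: 5)
  Token 6: 'opened' -> NEW (unique so far: 6)
  Token 7: 'forest' -> NEW (unique so far: 7)
  Token 8: 'sleeps' -> NEW (unique so far: 8)
  Token 9: 'house' -> NEW (unique so far: 9)
  Token 10: 'eats' -> NEW (unique so far: 10)
  Token 11: 'many' -> NEW (unique so far: 11)
  Token 12: 'an' -> NEW (unique so far: 12)
Unique types: ('an', 'bright', 'eats', 'forest', 'girl', 'house', 'inside', 'many', 'opened', 'rarely', 'sleeps', 'still')
Vocabulary size: 12

12


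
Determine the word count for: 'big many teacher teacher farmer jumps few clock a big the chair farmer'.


Counting words by splitting on spaces:
  Word 1: 'big'
  Word 2: 'many'
  Word 3: 'teacher'
  Word 4: 'teacher'
  Word 5: 'farmer'
  Word 6: 'jumps'
  Word 7: 'few'
  Word 8: 'clock'
  Word 9: 'a'
  Word 10: 'big'
  Word 11: 'the'
  Word 12: 'chair'
  Word 13: 'farmer'
Total words: 13

13


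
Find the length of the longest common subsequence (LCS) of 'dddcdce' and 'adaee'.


DP table for LCS of 'dddcdce' and 'adaee':
       a  d  a  e  e
    0  0  0  0  0  0
  d 0  0  1  1  1  1
  d 0  0  1  1  1  1
  d 0  0  1  1  1  1
  c 0  0  1  1  1  1
  d 0  0  1  1  1  1
  c 0  0  1  1  1  1
  e 0  0  1  1  2  2
LCS: 'de'
LCS length = 2

2


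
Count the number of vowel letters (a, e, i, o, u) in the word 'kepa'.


Scanning each character of 'kepa':
  Position 1: 'k' -> consonant (running count: 0)
  Position 2: 'e' -> vowel (running count: 1)
  Position 3: 'p' -> consonant (running count: 1)
  Position 4: 'a' -> vowel (running count: 2)
Total vowels: 2

2


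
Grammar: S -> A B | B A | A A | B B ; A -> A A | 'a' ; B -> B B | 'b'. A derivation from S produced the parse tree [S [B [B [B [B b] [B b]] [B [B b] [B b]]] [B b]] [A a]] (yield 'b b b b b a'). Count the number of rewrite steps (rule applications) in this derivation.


Every bracketed nonterminal node [X ...] in the tree is produced by exactly one rule application.
Reading the tree off as a leftmost derivation:
  Step 1: S  =>  B A   (applied S -> B A)
  Step 2: B A  =>  B B A   (applied B -> B B)
  Step 3: B B A  =>  B B B A   (applied B -> B B)
  Step 4: B B B A  =>  B B B B A   (applied B -> B B)
  Step 5: B B B B A  =>  b B B B A   (applied B -> b)
  Step 6: b B B B A  =>  b b B B A   (applied B -> b)
  Step 7: b b B B A  =>  b b B B B A   (applied B -> B B)
  Step 8: b b B B B A  =>  b b b B B A   (applied B -> b)
  Step 9: b b b B B A  =>  b b b b B A   (applied B -> b)
  Step 10: b b b b B A  =>  b b b b b A   (applied B -> b)
  Step 11: b b b b b A  =>  b b b b b a   (applied A -> a)
Final yield: b b b b b a
Total rewrite steps: 11

11


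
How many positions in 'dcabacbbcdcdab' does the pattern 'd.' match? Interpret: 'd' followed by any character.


Pattern: d. means 'd' followed by any character.
Scanning 'dcabacbbcdcdab' position-by-position:
  Pos 0: window 'dc' -> MATCH
  Pos 1: window 'ca' -> no
  Pos 2: window 'ab' -> no
  Pos 3: window 'ba' -> no
  Pos 4: window 'ac' -> no
  Pos 5: window 'cb' -> no
  Pos 6: window 'bb' -> no
  Pos 7: window 'bc' -> no
  Pos 8: window 'cd' -> no
  Pos 9: window 'dc' -> MATCH
  Pos 10: window 'cd' -> no
  Pos 11: window 'da' -> MATCH
  Pos 12: window 'ab' -> no
  Pos 13: window 'b' -> no
Total matches: 3

3


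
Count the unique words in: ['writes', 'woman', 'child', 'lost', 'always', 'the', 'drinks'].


Listing all tokens and tracking unique types:
  Token 1: 'writes' -> NEW (unique so far: 1)
  Token 2: 'woman' -> NEW (unique so far: 2)
  Token 3: 'child' -> NEW (unique so far: 3)
  Token 4: 'lost' -> NEW (unique so far: 4)
  Token 5: 'always' -> NEW (unique so far: 5)
  Token 6: 'the' -> NEW (unique so far: 6)
  Token 7: 'drinks' -> NEW (unique so far: 7)
Unique types: ('always', 'child', 'drinks', 'lost', 'the', 'woman', 'writes')
Vocabulary size: 7

7


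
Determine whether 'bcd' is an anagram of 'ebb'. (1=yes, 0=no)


Sort characters of 'bcd': 'bcd'
Sort characters of 'ebb': 'bbe'
Sorted forms differ -> they are NOT anagrams
Result: 0

0


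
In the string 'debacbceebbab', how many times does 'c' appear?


Scanning 'debacbceebbab' for 'c':
  Position 4: 'c' -> MATCH (count: 1)
  Position 6: 'c' -> MATCH (count: 2)
Total occurrences of 'c': 2

2


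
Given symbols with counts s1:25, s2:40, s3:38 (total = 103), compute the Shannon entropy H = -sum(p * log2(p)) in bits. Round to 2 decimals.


Computing entropy H = -sum(p_i * log2(p_i)):
  s1: p = 25/103 = 0.2427, -p*log2(p) = 0.4958
  s2: p = 40/103 = 0.3883, -p*log2(p) = 0.5299
  s3: p = 38/103 = 0.3689, -p*log2(p) = 0.5307
H = sum of terms = 1.5564
Rounded to 2 decimals: 1.56

1.56


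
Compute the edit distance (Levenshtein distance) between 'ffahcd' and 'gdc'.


Building DP table for s1='ffahcd' (len 6) and s2='gdc' (len 3):
       g  d  c
    0  1  2  3
  f 1  1  2  3
  f 2  2  2  3
  a 3  3  3  3
  h 4  4  4  4
  c 5  5  5  4
  d 6  6  5  5
Edit distance = dp[6][3] = 5

5


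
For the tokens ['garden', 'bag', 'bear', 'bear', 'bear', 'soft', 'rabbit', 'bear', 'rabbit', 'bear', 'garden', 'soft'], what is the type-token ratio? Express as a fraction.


Tokens: 12
Unique types: ('bag', 'bear', 'garden', 'rabbit', 'soft') = 5
TTR = 5/12
Already in lowest terms.

5/12


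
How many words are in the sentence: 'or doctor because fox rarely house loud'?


Counting words by splitting on spaces:
  Word 1: 'or'
  Word 2: 'doctor'
  Word 3: 'because'
  Word 4: 'fox'
  Word 5: 'rarely'
  Word 6: 'house'
  Word 7: 'loud'
Total words: 7

7


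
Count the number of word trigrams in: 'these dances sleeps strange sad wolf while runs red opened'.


Word trigrams from [10] words:
  Trigram 1: (these dances sleeps)
  Trigram 2: (dances sleeps strange)
  Trigram 3: (sleeps strange sad)
  Trigram 4: (strange sad wolf)
  Trigram 5: (sad wolf while)
  Trigram 6: (wolf while runs)
  Trigram 7: (while runs red)
  Trigram 8: (runs red opened)
Total word trigrams: 10 - 2 = 8

8


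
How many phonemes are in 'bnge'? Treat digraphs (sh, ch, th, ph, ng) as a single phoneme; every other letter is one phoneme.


Parsing 'bnge' greedily, digraphs first:
  'b' -> consonant phoneme (phonemes so far: 1)
  'ng' -> digraph (1 consonant phoneme) (phonemes so far: 2)
  'e' -> vowel phoneme (phonemes so far: 3)
Total phonemes: 3

3


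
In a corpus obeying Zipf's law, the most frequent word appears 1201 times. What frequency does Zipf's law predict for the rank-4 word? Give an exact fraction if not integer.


Zipf's law: freq(rank) = f1 / rank
f1 = 1201, rank = 4
freq = 1201 / 4
GCD(1201, 4) = 1
Simplified: 1201/4

1201/4


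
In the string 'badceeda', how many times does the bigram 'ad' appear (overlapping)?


Scanning 'badceeda' for bigram 'ad':
  Position 0: 'ba' -> no
  Position 1: 'ad' -> MATCH
  Position 2: 'dc' -> no
  Position 3: 'ce' -> no
  Position 4: 'ee' -> no
  Position 5: 'ed' -> no
  Position 6: 'da' -> no
Total matches: 1

1


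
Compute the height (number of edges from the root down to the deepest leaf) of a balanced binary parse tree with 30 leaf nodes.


In a balanced binary tree with n leaves the deepest leaf is ceil(log2(n)) edges below the root.
log2(30) = 4.9069
ceil(4.9069) = 5
height (edges) = 5

5


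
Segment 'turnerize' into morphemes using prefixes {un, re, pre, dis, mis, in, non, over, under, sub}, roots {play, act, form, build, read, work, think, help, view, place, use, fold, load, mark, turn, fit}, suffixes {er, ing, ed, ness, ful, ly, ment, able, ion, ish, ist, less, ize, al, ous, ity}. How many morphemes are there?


Segmenting 'turnerize' against the inventory:
  'turn' -> root (morpheme 1)
  'er' -> suffix (morpheme 2)
  'ize' -> suffix (morpheme 3)
Total morphemes: 3

3


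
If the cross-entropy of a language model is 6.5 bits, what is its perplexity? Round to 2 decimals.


Perplexity formula: PP = 2^H
H = 6.5
PP = 2^6.5
Decompose: 2^6.5 = 2^6 * 2^0.5 = 2^6 * sqrt(2)
2^6 = 64, sqrt(2) ~ 1.4142136
PP ~ 64 * 1.4142136 = 90.5096704
Rounded to 2 decimals: 90.51

90.51


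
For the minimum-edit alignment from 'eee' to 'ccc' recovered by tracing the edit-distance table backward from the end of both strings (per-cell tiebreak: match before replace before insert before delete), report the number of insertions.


Edit distance = 3. Backtracking from cell (3, 3) with preference match > replace > insert > delete,
then listing the resulting alignment 'eee' -> 'ccc' left to right:
  Step 1: replace e->c
  Step 2: replace e->c
  Step 3: replace e->c
Total insertions: 0

0


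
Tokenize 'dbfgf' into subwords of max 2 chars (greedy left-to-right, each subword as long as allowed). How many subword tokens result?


'dbfgf' has 5 characters.
Chunking with max size 2:
  Chunk 1: 'db' (positions 0-1)
  Chunk 2: 'fg' (positions 2-3)
  Chunk 3: 'f' (positions 4-4)
Total chunks: ceil(5 / 2) = 3

3


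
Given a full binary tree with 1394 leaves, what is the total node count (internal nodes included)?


Leaf nodes (terminals): 1394
Internal nodes = n - 1 = 1394 - 1 = 1393
Total = leaves + internal = 1394 + 1393 = 2787

2787


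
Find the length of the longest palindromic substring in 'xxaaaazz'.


Scanning 'xxaaaazz' for palindromic substrings.
Substring at positions 2-5: 'aaaa'.
Check: reverse('aaaa') = 'aaaa' -> palindrome confirmed.
Neighbouring characters ('x' / 'z') break symmetry, so it cannot extend further.
No longer palindromic substring exists; longest length = 4

4


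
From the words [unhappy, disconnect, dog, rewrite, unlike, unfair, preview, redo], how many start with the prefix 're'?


Checking each word for prefix 're':
  'unhappy' -> no (count: 0)
  'disconnect' -> no (count: 0)
  'dog' -> no (count: 0)
  'rewrite' -> YES, starts with 're' (count: 1)
  'unlike' -> no (count: 1)
  'unfair' -> no (count: 1)
  'preview' -> no (count: 1)
  'redo' -> YES, starts with 're' (count: 2)
Total with prefix 're': 2

2


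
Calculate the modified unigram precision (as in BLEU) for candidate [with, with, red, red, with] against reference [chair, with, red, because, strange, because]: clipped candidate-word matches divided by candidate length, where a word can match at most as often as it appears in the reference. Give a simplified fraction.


Reference word counts: {'because': 2, 'chair': 1, 'red': 1, 'strange': 1, 'with': 1}
Checking each candidate word (with clipping):
  'with' -> in reference (ref count 1, used 1/1) -> match (matches: 1)
  'with' -> ref count 1 already used up (1/1) -> clipped, no match (matches: 1)
  'red' -> in reference (ref count 1, used 1/1) -> match (matches: 2)
  'red' -> ref count 1 already used up (1/1) -> clipped, no match (matches: 2)
  'with' -> ref count 1 already used up (1/1) -> clipped, no match (matches: 2)
Clipped matches: 2, Candidate length: 5
Precision = 2/5

2/5


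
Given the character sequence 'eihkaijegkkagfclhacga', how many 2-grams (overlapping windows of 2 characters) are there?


String 'eihkaijegkkagfclhacga' has length L = 21.
Number of overlapping n-grams = L - n + 1
Substituting: 21 - 2 + 1 = 20

20


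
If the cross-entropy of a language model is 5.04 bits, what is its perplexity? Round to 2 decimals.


Perplexity formula: PP = 2^H
H = 5.04
PP = 2^5.04
Decompose: 2^5.04 = 2^5 * 2^0.04
2^5 = 32, 2^0.04 ~ 1.0281138
PP ~ 32 * 1.0281138 = 32.8996416
Rounded to 2 decimals: 32.90

32.90


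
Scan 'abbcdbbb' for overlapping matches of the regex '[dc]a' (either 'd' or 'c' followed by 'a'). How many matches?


Pattern: [dc]a means either 'd' or 'c' followed by 'a'.
Scanning 'abbcdbbb' position-by-position:
  Pos 0: window 'ab' -> no
  Pos 1: window 'bb' -> no
  Pos 2: window 'bc' -> no
  Pos 3: window 'cd' -> no
  Pos 4: window 'db' -> no
  Pos 5: window 'bb' -> no
  Pos 6: window 'bb' -> no
  Pos 7: window 'b' -> no
Total matches: 0

0


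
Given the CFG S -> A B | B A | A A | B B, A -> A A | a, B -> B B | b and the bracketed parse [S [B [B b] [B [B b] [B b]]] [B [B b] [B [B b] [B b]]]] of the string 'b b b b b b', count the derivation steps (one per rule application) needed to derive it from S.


Every bracketed nonterminal node [X ...] in the tree is produced by exactly one rule application.
Reading the tree off as a leftmost derivation:
  Step 1: S  =>  B B   (applied S -> B B)
  Step 2: B B  =>  B B B   (applied B -> B B)
  Step 3: B B B  =>  b B B   (applied B -> b)
  Step 4: b B B  =>  b B B B   (applied B -> B B)
  Step 5: b B B B  =>  b b B B   (applied B -> b)
  Step 6: b b B B  =>  b b b B   (applied B -> b)
  Step 7: b b b B  =>  b b b B B   (applied B -> B B)
  Step 8: b b b B B  =>  b b b b B   (applied B -> b)
  Step 9: b b b b B  =>  b b b b B B   (applied B -> B B)
  Step 10: b b b b B B  =>  b b b b b B   (applied B -> b)
  Step 11: b b b b b B  =>  b b b b b b   (applied B -> b)
Final yield: b b b b b b
Total rewrite steps: 11

11


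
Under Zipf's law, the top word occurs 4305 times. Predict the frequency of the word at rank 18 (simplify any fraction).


Zipf's law: freq(rank) = f1 / rank
f1 = 4305, rank = 18
freq = 4305 / 18
GCD(4305, 18) = 3
Simplified: 1435/6

1435/6


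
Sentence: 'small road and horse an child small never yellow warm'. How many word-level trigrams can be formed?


Word trigrams from [10] words:
  Trigram 1: (small road and)
  Trigram 2: (road and horse)
  Trigram 3: (and horse an)
  Trigram 4: (horse an child)
  Trigram 5: (an child small)
  Trigram 6: (child small never)
  Trigram 7: (small never yellow)
  Trigram 8: (never yellow warm)
Total word trigrams: 10 - 2 = 8

8


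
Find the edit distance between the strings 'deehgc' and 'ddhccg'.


Building DP table for s1='deehgc' (len 6) and s2='ddhccg' (len 6):
       d  d  h  c  c  g
    0  1  2  3  4  5  6
  d 1  0  1  2  3  4  5
  e 2  1  1  2  3  4  5
  e 3  2  2  2  3  4  5
  h 4  3  3  2  3  4  5
  g 5  4  4  3  3  4  4
  c 6  5  5  4  3  3  4
Edit distance = dp[6][6] = 4

4


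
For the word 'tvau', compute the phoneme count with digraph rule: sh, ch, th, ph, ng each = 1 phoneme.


Parsing 'tvau' greedily, digraphs first:
  't' -> consonant phoneme (phonemes so far: 1)
  'v' -> consonant phoneme (phonemes so far: 2)
  'a' -> vowel phoneme (phonemes so far: 3)
  'u' -> vowel phoneme (phonemes so far: 4)
Total phonemes: 4

4


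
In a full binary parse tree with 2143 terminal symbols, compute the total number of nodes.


Leaf nodes (terminals): 2143
Internal nodes = n - 1 = 2143 - 1 = 2142
Total = leaves + internal = 2143 + 2142 = 4285

4285


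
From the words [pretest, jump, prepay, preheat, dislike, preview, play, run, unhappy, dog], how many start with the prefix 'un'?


Checking each word for prefix 'un':
  'pretest' -> no (count: 0)
  'jump' -> no (count: 0)
  'prepay' -> no (count: 0)
  'preheat' -> no (count: 0)
  'dislike' -> no (count: 0)
  'preview' -> no (count: 0)
  'play' -> no (count: 0)
  'run' -> no (count: 0)
  'unhappy' -> YES, starts with 'un' (count: 1)
  'dog' -> no (count: 1)
Total with prefix 'un': 1

1


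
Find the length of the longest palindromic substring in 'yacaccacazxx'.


Scanning 'yacaccacazxx' for palindromic substrings.
Substring at positions 1-8: 'acaccaca'.
Check: reverse('acaccaca') = 'acaccaca' -> palindrome confirmed.
Neighbouring characters ('y' / 'z') break symmetry, so it cannot extend further.
No longer palindromic substring exists; longest length = 8

8


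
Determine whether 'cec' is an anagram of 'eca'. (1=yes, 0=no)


Sort characters of 'cec': 'cce'
Sort characters of 'eca': 'ace'
Sorted forms differ -> they are NOT anagrams
Result: 0

0


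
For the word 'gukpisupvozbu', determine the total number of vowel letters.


Scanning each character of 'gukpisupvozbu':
  Position 1: 'g' -> consonant (running count: 0)
  Position 2: 'u' -> vowel (running count: 1)
  Position 3: 'k' -> consonant (running count: 1)
  Position 4: 'p' -> consonant (running count: 1)
  Position 5: 'i' -> vowel (running count: 2)
  Position 6: 's' -> consonant (running count: 2)
  Position 7: 'u' -> vowel (running count: 3)
  Position 8: 'p' -> consonant (running count: 3)
  Position 9: 'v' -> consonant (running count: 3)
  Position 10: 'o' -> vowel (running count: 4)
  Position 11: 'z' -> consonant (running count: 4)
  Position 12: 'b' -> consonant (running count: 4)
  Position 13: 'u' -> vowel (running count: 5)
Total vowels: 5

5


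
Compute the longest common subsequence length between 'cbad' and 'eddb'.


DP table for LCS of 'cbad' and 'eddb':
       e  d  d  b
    0  0  0  0  0
  c 0  0  0  0  0
  b 0  0  0  0  1
  a 0  0  0  0  1
  d 0  0  1  1  1
LCS: 'b'
LCS length = 1

1


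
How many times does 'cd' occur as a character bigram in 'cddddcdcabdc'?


Scanning 'cddddcdcabdc' for bigram 'cd':
  Position 0: 'cd' -> MATCH
  Position 1: 'dd' -> no
  Position 2: 'dd' -> no
  Position 3: 'dd' -> no
  Position 4: 'dc' -> no
  Position 5: 'cd' -> MATCH
  Position 6: 'dc' -> no
  Position 7: 'ca' -> no
  Position 8: 'ab' -> no
  Position 9: 'bd' -> no
  Position 10: 'dc' -> no
Total matches: 2

2


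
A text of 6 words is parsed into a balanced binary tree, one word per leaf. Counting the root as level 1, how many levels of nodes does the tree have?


In a balanced binary tree with n leaves the deepest leaf is ceil(log2(n)) edges below the root,
so counting node levels inclusive of root and leaves gives ceil(log2(n)) + 1 levels.
log2(6) = 2.5850
ceil(2.5850) = 3
levels = 3 + 1 = 4

4


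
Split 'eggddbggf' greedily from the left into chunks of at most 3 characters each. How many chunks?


'eggddbggf' has 9 characters.
Chunking with max size 3:
  Chunk 1: 'egg' (positions 0-2)
  Chunk 2: 'ddb' (positions 3-5)
  Chunk 3: 'ggf' (positions 6-8)
Total chunks: ceil(9 / 3) = 3

3


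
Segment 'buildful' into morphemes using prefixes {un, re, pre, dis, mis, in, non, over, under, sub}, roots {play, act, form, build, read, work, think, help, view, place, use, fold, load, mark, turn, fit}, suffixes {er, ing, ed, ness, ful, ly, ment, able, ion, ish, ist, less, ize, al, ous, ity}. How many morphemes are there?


Segmenting 'buildful' against the inventory:
  'build' -> root (morpheme 1)
  'ful' -> suffix (morpheme 2)
Total morphemes: 2

2
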